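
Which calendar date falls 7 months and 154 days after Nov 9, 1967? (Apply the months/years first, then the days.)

November 10, 1968

Advancing 7 months and 154 days from November 9, 1967: first the month/year part, then the days.
month 11 + 7 = 18, which is month 6 of year 1968 → June 1968.
Day 9 is valid in June, giving June 9, 1968.
Now add 154 days from June 9, 1968.
June has 30 days, so 30 − 9 = 21 days remain after June 9, 1968; 154 − 21 = 133 left.
July 1968 has 31 days: 133 − 31 = 102 left.
August 1968 has 31 days: 102 − 31 = 71 left.
September 1968 has 30 days: 71 − 30 = 41 left.
October 1968 has 31 days: 41 − 31 = 10 left.
10 days into November 1968 → November 10, 1968.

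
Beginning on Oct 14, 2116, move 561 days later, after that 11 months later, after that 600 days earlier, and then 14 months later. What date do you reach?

October 5, 2118

Counting forward 561 days from October 14, 2116:
October has 31 days, so 31 − 14 = 17 days remain after October 14, 2116; 561 − 17 = 544 left.
November 2116 has 30 days: 544 − 30 = 514 left.
December 2116 has 31 days: 514 − 31 = 483 left.
January 2117 has 31 days: 483 − 31 = 452 left.
February 2117 has 28 days (2117 is not a leap year): 452 − 28 = 424 left.
March 2117 has 31 days: 424 − 31 = 393 left.
April 2117 has 30 days: 393 − 30 = 363 left.
May 2117 has 31 days: 363 − 31 = 332 left.
June 2117 has 30 days: 332 − 30 = 302 left.
July 2117 has 31 days: 302 − 31 = 271 left.
August 2117 has 31 days: 271 − 31 = 240 left.
September 2117 has 30 days: 240 − 30 = 210 left.
October 2117 has 31 days: 210 − 31 = 179 left.
November 2117 has 30 days: 179 − 30 = 149 left.
December 2117 has 31 days: 149 − 31 = 118 left.
January 2118 has 31 days: 118 − 31 = 87 left.
February 2118 has 28 days (2118 is not a leap year): 87 − 28 = 59 left.
March 2118 has 31 days: 59 − 31 = 28 left.
28 days into April 2118 → April 28, 2118.
Counting forward 11 months from April 28, 2118:
month 4 + 11 = 15, which is month 3 of year 2119 → March 2119.
Day 28 is valid in March, giving March 28, 2119.
Going back 600 days from March 28, 2119:
Going back 28 days from March 28, 2119 reaches the end of the previous month; 600 − 28 = 572 left.
February 2119 has 28 days (2119 is not a leap year): 572 − 28 = 544 left.
January 2119 has 31 days: 544 − 31 = 513 left.
December 2118 has 31 days: 513 − 31 = 482 left.
November 2118 has 30 days: 482 − 30 = 452 left.
October 2118 has 31 days: 452 − 31 = 421 left.
September 2118 has 30 days: 421 − 30 = 391 left.
August 2118 has 31 days: 391 − 31 = 360 left.
July 2118 has 31 days: 360 − 31 = 329 left.
June 2118 has 30 days: 329 − 30 = 299 left.
May 2118 has 31 days: 299 − 31 = 268 left.
April 2118 has 30 days: 268 − 30 = 238 left.
March 2118 has 31 days: 238 − 31 = 207 left.
February 2118 has 28 days (2118 is not a leap year): 207 − 28 = 179 left.
January 2118 has 31 days: 179 − 31 = 148 left.
December 2117 has 31 days: 148 − 31 = 117 left.
November 2117 has 30 days: 117 − 30 = 87 left.
October 2117 has 31 days: 87 − 31 = 56 left.
September 2117 has 30 days: 56 − 30 = 26 left.
August 2117 has 31 days; 31 − 26 = 5 → August 5, 2117.
Advancing 14 months from August 5, 2117:
month 8 + 14 = 22, which is month 10 of year 2118 → October 2118.
Day 5 is valid in October, giving October 5, 2118.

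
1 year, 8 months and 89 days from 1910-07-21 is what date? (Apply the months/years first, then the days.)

Counting forward 1 year, 8 months and 89 days from July 21, 1910: first the month/year part, then the days.
+1 year → 1911; month 7 + 8 = 15, which is month 3 of year 1912 → March 1912.
Day 21 is valid in March, giving March 21, 1912.
Now add 89 days from March 21, 1912.
March has 31 days, so 31 − 21 = 10 days remain after March 21, 1912; 89 − 10 = 79 left.
April 1912 has 30 days: 79 − 30 = 49 left.
May 1912 has 31 days: 49 − 31 = 18 left.
18 days into June 1912 → June 18, 1912.

June 18, 1912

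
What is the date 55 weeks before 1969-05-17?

Subtracting 55 weeks = 385 days from May 17, 1969.
Going back 17 days from May 17, 1969 reaches the end of the previous month; 385 − 17 = 368 left.
April 1969 has 30 days: 368 − 30 = 338 left.
March 1969 has 31 days: 338 − 31 = 307 left.
February 1969 has 28 days (1969 is not a leap year): 307 − 28 = 279 left.
January 1969 has 31 days: 279 − 31 = 248 left.
December 1968 has 31 days: 248 − 31 = 217 left.
November 1968 has 30 days: 217 − 30 = 187 left.
October 1968 has 31 days: 187 − 31 = 156 left.
September 1968 has 30 days: 156 − 30 = 126 left.
August 1968 has 31 days: 126 − 31 = 95 left.
July 1968 has 31 days: 95 − 31 = 64 left.
June 1968 has 30 days: 64 − 30 = 34 left.
May 1968 has 31 days: 34 − 31 = 3 left.
April 1968 has 30 days; 30 − 3 = 27 → April 27, 1968.

April 27, 1968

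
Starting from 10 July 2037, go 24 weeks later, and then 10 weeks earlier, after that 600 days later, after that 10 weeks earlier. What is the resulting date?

March 30, 2039

Advancing 24 weeks (= 168 days) from July 10, 2037:
July has 31 days, so 31 − 10 = 21 days remain after July 10, 2037; 168 − 21 = 147 left.
August 2037 has 31 days: 147 − 31 = 116 left.
September 2037 has 30 days: 116 − 30 = 86 left.
October 2037 has 31 days: 86 − 31 = 55 left.
November 2037 has 30 days: 55 − 30 = 25 left.
25 days into December 2037 → December 25, 2037.
Counting back 10 weeks (= 70 days) from December 25, 2037:
Going back 25 days from December 25, 2037 reaches the end of the previous month; 70 − 25 = 45 left.
November 2037 has 30 days: 45 − 30 = 15 left.
October 2037 has 31 days; 31 − 15 = 16 → October 16, 2037.
Counting forward 600 days from October 16, 2037:
October has 31 days, so 31 − 16 = 15 days remain after October 16, 2037; 600 − 15 = 585 left.
November 2037 has 30 days: 585 − 30 = 555 left.
December 2037 has 31 days: 555 − 31 = 524 left.
January 2038 has 31 days: 524 − 31 = 493 left.
February 2038 has 28 days (2038 is not a leap year): 493 − 28 = 465 left.
March 2038 has 31 days: 465 − 31 = 434 left.
April 2038 has 30 days: 434 − 30 = 404 left.
May 2038 has 31 days: 404 − 31 = 373 left.
June 2038 has 30 days: 373 − 30 = 343 left.
July 2038 has 31 days: 343 − 31 = 312 left.
August 2038 has 31 days: 312 − 31 = 281 left.
September 2038 has 30 days: 281 − 30 = 251 left.
October 2038 has 31 days: 251 − 31 = 220 left.
November 2038 has 30 days: 220 − 30 = 190 left.
December 2038 has 31 days: 190 − 31 = 159 left.
January 2039 has 31 days: 159 − 31 = 128 left.
February 2039 has 28 days (2039 is not a leap year): 128 − 28 = 100 left.
March 2039 has 31 days: 100 − 31 = 69 left.
April 2039 has 30 days: 69 − 30 = 39 left.
May 2039 has 31 days: 39 − 31 = 8 left.
8 days into June 2039 → June 8, 2039.
Going back 10 weeks (= 70 days) from June 8, 2039:
Going back 8 days from June 8, 2039 reaches the end of the previous month; 70 − 8 = 62 left.
May 2039 has 31 days: 62 − 31 = 31 left.
April 2039 has 30 days: 31 − 30 = 1 left.
March 2039 has 31 days; 31 − 1 = 30 → March 30, 2039.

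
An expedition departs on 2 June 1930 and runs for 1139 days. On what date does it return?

July 15, 1933

Advancing 1139 days from June 2, 1930.
June has 30 days, so 30 − 2 = 28 days remain after June 2, 1930; 1139 − 28 = 1111 left.
July 1930 has 31 days: 1111 − 31 = 1080 left.
August 1930 has 31 days: 1080 − 31 = 1049 left.
September 1930 has 30 days: 1049 − 30 = 1019 left.
October 1930 has 31 days: 1019 − 31 = 988 left.
November 1930 has 30 days: 988 − 30 = 958 left.
December 1930 has 31 days: 958 − 31 = 927 left.
January 1931 has 31 days: 927 − 31 = 896 left.
February 1931 has 28 days (1931 is not a leap year): 896 − 28 = 868 left.
March 1931 has 31 days: 868 − 31 = 837 left.
April 1931 has 30 days: 837 − 30 = 807 left.
May 1931 has 31 days: 807 − 31 = 776 left.
June 1931 has 30 days: 776 − 30 = 746 left.
July 1931 has 31 days: 746 − 31 = 715 left.
August 1931 has 31 days: 715 − 31 = 684 left.
September 1931 has 30 days: 684 − 30 = 654 left.
October 1931 has 31 days: 654 − 31 = 623 left.
November 1931 has 30 days: 623 − 30 = 593 left.
December 1931 has 31 days: 593 − 31 = 562 left.
January 1932 has 31 days: 562 − 31 = 531 left.
February 1932 has 29 days (1932 is a leap year): 531 − 29 = 502 left.
March 1932 has 31 days: 502 − 31 = 471 left.
April 1932 has 30 days: 471 − 30 = 441 left.
May 1932 has 31 days: 441 − 31 = 410 left.
June 1932 has 30 days: 410 − 30 = 380 left.
July 1932 has 31 days: 380 − 31 = 349 left.
August 1932 has 31 days: 349 − 31 = 318 left.
September 1932 has 30 days: 318 − 30 = 288 left.
October 1932 has 31 days: 288 − 31 = 257 left.
November 1932 has 30 days: 257 − 30 = 227 left.
December 1932 has 31 days: 227 − 31 = 196 left.
January 1933 has 31 days: 196 − 31 = 165 left.
February 1933 has 28 days (1933 is not a leap year): 165 − 28 = 137 left.
March 1933 has 31 days: 137 − 31 = 106 left.
April 1933 has 30 days: 106 − 30 = 76 left.
May 1933 has 31 days: 76 − 31 = 45 left.
June 1933 has 30 days: 45 − 30 = 15 left.
15 days into July 1933 → July 15, 1933.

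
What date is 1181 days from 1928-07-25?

October 19, 1931

Counting forward 1181 days from July 25, 1928.
July has 31 days, so 31 − 25 = 6 days remain after July 25, 1928; 1181 − 6 = 1175 left.
August 1928 has 31 days: 1175 − 31 = 1144 left.
September 1928 has 30 days: 1144 − 30 = 1114 left.
October 1928 has 31 days: 1114 − 31 = 1083 left.
November 1928 has 30 days: 1083 − 30 = 1053 left.
December 1928 has 31 days: 1053 − 31 = 1022 left.
January 1929 has 31 days: 1022 − 31 = 991 left.
February 1929 has 28 days (1929 is not a leap year): 991 − 28 = 963 left.
March 1929 has 31 days: 963 − 31 = 932 left.
April 1929 has 30 days: 932 − 30 = 902 left.
May 1929 has 31 days: 902 − 31 = 871 left.
June 1929 has 30 days: 871 − 30 = 841 left.
July 1929 has 31 days: 841 − 31 = 810 left.
August 1929 has 31 days: 810 − 31 = 779 left.
September 1929 has 30 days: 779 − 30 = 749 left.
October 1929 has 31 days: 749 − 31 = 718 left.
November 1929 has 30 days: 718 − 30 = 688 left.
December 1929 has 31 days: 688 − 31 = 657 left.
January 1930 has 31 days: 657 − 31 = 626 left.
February 1930 has 28 days (1930 is not a leap year): 626 − 28 = 598 left.
March 1930 has 31 days: 598 − 31 = 567 left.
April 1930 has 30 days: 567 − 30 = 537 left.
May 1930 has 31 days: 537 − 31 = 506 left.
June 1930 has 30 days: 506 − 30 = 476 left.
July 1930 has 31 days: 476 − 31 = 445 left.
August 1930 has 31 days: 445 − 31 = 414 left.
September 1930 has 30 days: 414 − 30 = 384 left.
October 1930 has 31 days: 384 − 31 = 353 left.
November 1930 has 30 days: 353 − 30 = 323 left.
December 1930 has 31 days: 323 − 31 = 292 left.
January 1931 has 31 days: 292 − 31 = 261 left.
February 1931 has 28 days (1931 is not a leap year): 261 − 28 = 233 left.
March 1931 has 31 days: 233 − 31 = 202 left.
April 1931 has 30 days: 202 − 30 = 172 left.
May 1931 has 31 days: 172 − 31 = 141 left.
June 1931 has 30 days: 141 − 30 = 111 left.
July 1931 has 31 days: 111 − 31 = 80 left.
August 1931 has 31 days: 80 − 31 = 49 left.
September 1931 has 30 days: 49 − 30 = 19 left.
19 days into October 1931 → October 19, 1931.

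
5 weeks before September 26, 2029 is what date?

August 22, 2029

Counting back 5 weeks = 35 days from September 26, 2029.
Going back 26 days from September 26, 2029 reaches the end of the previous month; 35 − 26 = 9 left.
August 2029 has 31 days; 31 − 9 = 22 → August 22, 2029.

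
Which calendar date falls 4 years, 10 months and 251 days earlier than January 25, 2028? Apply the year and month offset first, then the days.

Going back 4 years, 10 months and 251 days from January 25, 2028: first the month/year part, then the days.
-4 years → 2024; month 1 − 10 = -9, which is month 3 of year 2023 → March 2023.
Day 25 is valid in March, giving March 25, 2023.
Now subtract 251 days from March 25, 2023.
Going back 25 days from March 25, 2023 reaches the end of the previous month; 251 − 25 = 226 left.
February 2023 has 28 days (2023 is not a leap year): 226 − 28 = 198 left.
January 2023 has 31 days: 198 − 31 = 167 left.
December 2022 has 31 days: 167 − 31 = 136 left.
November 2022 has 30 days: 136 − 30 = 106 left.
October 2022 has 31 days: 106 − 31 = 75 left.
September 2022 has 30 days: 75 − 30 = 45 left.
August 2022 has 31 days: 45 − 31 = 14 left.
July 2022 has 31 days; 31 − 14 = 17 → July 17, 2022.

July 17, 2022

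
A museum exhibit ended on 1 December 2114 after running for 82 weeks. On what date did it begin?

Counting back 82 weeks = 574 days from December 1, 2114.
Going back 1 day from December 1, 2114 reaches the end of the previous month; 574 − 1 = 573 left.
November 2114 has 30 days: 573 − 30 = 543 left.
October 2114 has 31 days: 543 − 31 = 512 left.
September 2114 has 30 days: 512 − 30 = 482 left.
August 2114 has 31 days: 482 − 31 = 451 left.
July 2114 has 31 days: 451 − 31 = 420 left.
June 2114 has 30 days: 420 − 30 = 390 left.
May 2114 has 31 days: 390 − 31 = 359 left.
April 2114 has 30 days: 359 − 30 = 329 left.
March 2114 has 31 days: 329 − 31 = 298 left.
February 2114 has 28 days (2114 is not a leap year): 298 − 28 = 270 left.
January 2114 has 31 days: 270 − 31 = 239 left.
December 2113 has 31 days: 239 − 31 = 208 left.
November 2113 has 30 days: 208 − 30 = 178 left.
October 2113 has 31 days: 178 − 31 = 147 left.
September 2113 has 30 days: 147 − 30 = 117 left.
August 2113 has 31 days: 117 − 31 = 86 left.
July 2113 has 31 days: 86 − 31 = 55 left.
June 2113 has 30 days: 55 − 30 = 25 left.
May 2113 has 31 days; 31 − 25 = 6 → May 6, 2113.

May 6, 2113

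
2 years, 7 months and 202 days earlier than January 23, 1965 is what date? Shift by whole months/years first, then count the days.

December 3, 1961

Going back 2 years, 7 months and 202 days from January 23, 1965: first the month/year part, then the days.
-2 years → 1963; month 1 − 7 = -6, which is month 6 of year 1962 → June 1962.
Day 23 is valid in June, giving June 23, 1962.
Now subtract 202 days from June 23, 1962.
Going back 23 days from June 23, 1962 reaches the end of the previous month; 202 − 23 = 179 left.
May 1962 has 31 days: 179 − 31 = 148 left.
April 1962 has 30 days: 148 − 30 = 118 left.
March 1962 has 31 days: 118 − 31 = 87 left.
February 1962 has 28 days (1962 is not a leap year): 87 − 28 = 59 left.
January 1962 has 31 days: 59 − 31 = 28 left.
December 1961 has 31 days; 31 − 28 = 3 → December 3, 1961.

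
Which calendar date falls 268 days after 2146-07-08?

April 2, 2147

Advancing 268 days from July 8, 2146.
July has 31 days, so 31 − 8 = 23 days remain after July 8, 2146; 268 − 23 = 245 left.
August 2146 has 31 days: 245 − 31 = 214 left.
September 2146 has 30 days: 214 − 30 = 184 left.
October 2146 has 31 days: 184 − 31 = 153 left.
November 2146 has 30 days: 153 − 30 = 123 left.
December 2146 has 31 days: 123 − 31 = 92 left.
January 2147 has 31 days: 92 − 31 = 61 left.
February 2147 has 28 days (2147 is not a leap year): 61 − 28 = 33 left.
March 2147 has 31 days: 33 − 31 = 2 left.
2 days into April 2147 → April 2, 2147.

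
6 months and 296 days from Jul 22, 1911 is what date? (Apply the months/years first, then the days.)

Counting forward 6 months and 296 days from July 22, 1911: first the month/year part, then the days.
month 7 + 6 = 13, which is month 1 of year 1912 → January 1912.
Day 22 is valid in January, giving January 22, 1912.
Now add 296 days from January 22, 1912.
January has 31 days, so 31 − 22 = 9 days remain after January 22, 1912; 296 − 9 = 287 left.
February 1912 has 29 days (1912 is a leap year): 287 − 29 = 258 left.
March 1912 has 31 days: 258 − 31 = 227 left.
April 1912 has 30 days: 227 − 30 = 197 left.
May 1912 has 31 days: 197 − 31 = 166 left.
June 1912 has 30 days: 166 − 30 = 136 left.
July 1912 has 31 days: 136 − 31 = 105 left.
August 1912 has 31 days: 105 − 31 = 74 left.
September 1912 has 30 days: 74 − 30 = 44 left.
October 1912 has 31 days: 44 − 31 = 13 left.
13 days into November 1912 → November 13, 1912.

November 13, 1912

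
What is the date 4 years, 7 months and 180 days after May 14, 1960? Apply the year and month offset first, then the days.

June 12, 1965

Advancing 4 years, 7 months and 180 days from May 14, 1960: first the month/year part, then the days.
+4 years → 1964; month 5 + 7 = 12 → December 1964.
Day 14 is valid in December, giving December 14, 1964.
Now add 180 days from December 14, 1964.
December has 31 days, so 31 − 14 = 17 days remain after December 14, 1964; 180 − 17 = 163 left.
January 1965 has 31 days: 163 − 31 = 132 left.
February 1965 has 28 days (1965 is not a leap year): 132 − 28 = 104 left.
March 1965 has 31 days: 104 − 31 = 73 left.
April 1965 has 30 days: 73 − 30 = 43 left.
May 1965 has 31 days: 43 − 31 = 12 left.
12 days into June 1965 → June 12, 1965.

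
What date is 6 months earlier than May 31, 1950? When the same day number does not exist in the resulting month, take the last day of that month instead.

Going back 6 months from May 31, 1950.
month 5 − 6 = -1, which is month 11 of year 1949 → November 1949.
November 1949 has only 30 days and the start was day 31, so the date clamps to November 30, 1949.

November 30, 1949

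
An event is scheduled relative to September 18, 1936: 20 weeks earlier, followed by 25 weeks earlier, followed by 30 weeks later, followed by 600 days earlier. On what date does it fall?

October 14, 1934

Counting back 20 weeks (= 140 days) from September 18, 1936:
Going back 18 days from September 18, 1936 reaches the end of the previous month; 140 − 18 = 122 left.
August 1936 has 31 days: 122 − 31 = 91 left.
July 1936 has 31 days: 91 − 31 = 60 left.
June 1936 has 30 days: 60 − 30 = 30 left.
May 1936 has 31 days; 31 − 30 = 1 → May 1, 1936.
Subtracting 25 weeks (= 175 days) from May 1, 1936:
Going back 1 day from May 1, 1936 reaches the end of the previous month; 175 − 1 = 174 left.
April 1936 has 30 days: 174 − 30 = 144 left.
March 1936 has 31 days: 144 − 31 = 113 left.
February 1936 has 29 days (1936 is a leap year): 113 − 29 = 84 left.
January 1936 has 31 days: 84 − 31 = 53 left.
December 1935 has 31 days: 53 − 31 = 22 left.
November 1935 has 30 days; 30 − 22 = 8 → November 8, 1935.
Counting forward 30 weeks (= 210 days) from November 8, 1935:
November has 30 days, so 30 − 8 = 22 days remain after November 8, 1935; 210 − 22 = 188 left.
December 1935 has 31 days: 188 − 31 = 157 left.
January 1936 has 31 days: 157 − 31 = 126 left.
February 1936 has 29 days (1936 is a leap year): 126 − 29 = 97 left.
March 1936 has 31 days: 97 − 31 = 66 left.
April 1936 has 30 days: 66 − 30 = 36 left.
May 1936 has 31 days: 36 − 31 = 5 left.
5 days into June 1936 → June 5, 1936.
Subtracting 600 days from June 5, 1936:
Going back 5 days from June 5, 1936 reaches the end of the previous month; 600 − 5 = 595 left.
May 1936 has 31 days: 595 − 31 = 564 left.
April 1936 has 30 days: 564 − 30 = 534 left.
March 1936 has 31 days: 534 − 31 = 503 left.
February 1936 has 29 days (1936 is a leap year): 503 − 29 = 474 left.
January 1936 has 31 days: 474 − 31 = 443 left.
December 1935 has 31 days: 443 − 31 = 412 left.
November 1935 has 30 days: 412 − 30 = 382 left.
October 1935 has 31 days: 382 − 31 = 351 left.
September 1935 has 30 days: 351 − 30 = 321 left.
August 1935 has 31 days: 321 − 31 = 290 left.
July 1935 has 31 days: 290 − 31 = 259 left.
June 1935 has 30 days: 259 − 30 = 229 left.
May 1935 has 31 days: 229 − 31 = 198 left.
April 1935 has 30 days: 198 − 30 = 168 left.
March 1935 has 31 days: 168 − 31 = 137 left.
February 1935 has 28 days (1935 is not a leap year): 137 − 28 = 109 left.
January 1935 has 31 days: 109 − 31 = 78 left.
December 1934 has 31 days: 78 − 31 = 47 left.
November 1934 has 30 days: 47 − 30 = 17 left.
October 1934 has 31 days; 31 − 17 = 14 → October 14, 1934.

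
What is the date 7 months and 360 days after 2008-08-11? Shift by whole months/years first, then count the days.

March 6, 2010

Adding 7 months and 360 days from August 11, 2008: first the month/year part, then the days.
month 8 + 7 = 15, which is month 3 of year 2009 → March 2009.
Day 11 is valid in March, giving March 11, 2009.
Now add 360 days from March 11, 2009.
March has 31 days, so 31 − 11 = 20 days remain after March 11, 2009; 360 − 20 = 340 left.
April 2009 has 30 days: 340 − 30 = 310 left.
May 2009 has 31 days: 310 − 31 = 279 left.
June 2009 has 30 days: 279 − 30 = 249 left.
July 2009 has 31 days: 249 − 31 = 218 left.
August 2009 has 31 days: 218 − 31 = 187 left.
September 2009 has 30 days: 187 − 30 = 157 left.
October 2009 has 31 days: 157 − 31 = 126 left.
November 2009 has 30 days: 126 − 30 = 96 left.
December 2009 has 31 days: 96 − 31 = 65 left.
January 2010 has 31 days: 65 − 31 = 34 left.
February 2010 has 28 days (2010 is not a leap year): 34 − 28 = 6 left.
6 days into March 2010 → March 6, 2010.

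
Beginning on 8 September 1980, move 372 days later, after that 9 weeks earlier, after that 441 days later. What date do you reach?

September 28, 1982

Adding 372 days from September 8, 1980:
September has 30 days, so 30 − 8 = 22 days remain after September 8, 1980; 372 − 22 = 350 left.
October 1980 has 31 days: 350 − 31 = 319 left.
November 1980 has 30 days: 319 − 30 = 289 left.
December 1980 has 31 days: 289 − 31 = 258 left.
January 1981 has 31 days: 258 − 31 = 227 left.
February 1981 has 28 days (1981 is not a leap year): 227 − 28 = 199 left.
March 1981 has 31 days: 199 − 31 = 168 left.
April 1981 has 30 days: 168 − 30 = 138 left.
May 1981 has 31 days: 138 − 31 = 107 left.
June 1981 has 30 days: 107 − 30 = 77 left.
July 1981 has 31 days: 77 − 31 = 46 left.
August 1981 has 31 days: 46 − 31 = 15 left.
15 days into September 1981 → September 15, 1981.
Subtracting 9 weeks (= 63 days) from September 15, 1981:
Going back 15 days from September 15, 1981 reaches the end of the previous month; 63 − 15 = 48 left.
August 1981 has 31 days: 48 − 31 = 17 left.
July 1981 has 31 days; 31 − 17 = 14 → July 14, 1981.
Counting forward 441 days from July 14, 1981:
July has 31 days, so 31 − 14 = 17 days remain after July 14, 1981; 441 − 17 = 424 left.
August 1981 has 31 days: 424 − 31 = 393 left.
September 1981 has 30 days: 393 − 30 = 363 left.
October 1981 has 31 days: 363 − 31 = 332 left.
November 1981 has 30 days: 332 − 30 = 302 left.
December 1981 has 31 days: 302 − 31 = 271 left.
January 1982 has 31 days: 271 − 31 = 240 left.
February 1982 has 28 days (1982 is not a leap year): 240 − 28 = 212 left.
March 1982 has 31 days: 212 − 31 = 181 left.
April 1982 has 30 days: 181 − 30 = 151 left.
May 1982 has 31 days: 151 − 31 = 120 left.
June 1982 has 30 days: 120 − 30 = 90 left.
July 1982 has 31 days: 90 − 31 = 59 left.
August 1982 has 31 days: 59 − 31 = 28 left.
28 days into September 1982 → September 28, 1982.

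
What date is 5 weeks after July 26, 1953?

Advancing 5 weeks = 35 days from July 26, 1953.
July has 31 days, so 31 − 26 = 5 days remain after July 26, 1953; 35 − 5 = 30 left.
30 days into August 1953 → August 30, 1953.

August 30, 1953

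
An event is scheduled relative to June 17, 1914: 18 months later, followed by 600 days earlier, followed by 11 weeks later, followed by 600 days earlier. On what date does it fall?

Counting forward 18 months from June 17, 1914:
month 6 + 18 = 24, which is month 12 of year 1915 → December 1915.
Day 17 is valid in December, giving December 17, 1915.
Counting back 600 days from December 17, 1915:
Going back 17 days from December 17, 1915 reaches the end of the previous month; 600 − 17 = 583 left.
November 1915 has 30 days: 583 − 30 = 553 left.
October 1915 has 31 days: 553 − 31 = 522 left.
September 1915 has 30 days: 522 − 30 = 492 left.
August 1915 has 31 days: 492 − 31 = 461 left.
July 1915 has 31 days: 461 − 31 = 430 left.
June 1915 has 30 days: 430 − 30 = 400 left.
May 1915 has 31 days: 400 − 31 = 369 left.
April 1915 has 30 days: 369 − 30 = 339 left.
March 1915 has 31 days: 339 − 31 = 308 left.
February 1915 has 28 days (1915 is not a leap year): 308 − 28 = 280 left.
January 1915 has 31 days: 280 − 31 = 249 left.
December 1914 has 31 days: 249 − 31 = 218 left.
November 1914 has 30 days: 218 − 30 = 188 left.
October 1914 has 31 days: 188 − 31 = 157 left.
September 1914 has 30 days: 157 − 30 = 127 left.
August 1914 has 31 days: 127 − 31 = 96 left.
July 1914 has 31 days: 96 − 31 = 65 left.
June 1914 has 30 days: 65 − 30 = 35 left.
May 1914 has 31 days: 35 − 31 = 4 left.
April 1914 has 30 days; 30 − 4 = 26 → April 26, 1914.
Counting forward 11 weeks (= 77 days) from April 26, 1914:
April has 30 days, so 30 − 26 = 4 days remain after April 26, 1914; 77 − 4 = 73 left.
May 1914 has 31 days: 73 − 31 = 42 left.
June 1914 has 30 days: 42 − 30 = 12 left.
12 days into July 1914 → July 12, 1914.
Subtracting 600 days from July 12, 1914:
Going back 12 days from July 12, 1914 reaches the end of the previous month; 600 − 12 = 588 left.
June 1914 has 30 days: 588 − 30 = 558 left.
May 1914 has 31 days: 558 − 31 = 527 left.
April 1914 has 30 days: 527 − 30 = 497 left.
March 1914 has 31 days: 497 − 31 = 466 left.
February 1914 has 28 days (1914 is not a leap year): 466 − 28 = 438 left.
January 1914 has 31 days: 438 − 31 = 407 left.
December 1913 has 31 days: 407 − 31 = 376 left.
November 1913 has 30 days: 376 − 30 = 346 left.
October 1913 has 31 days: 346 − 31 = 315 left.
September 1913 has 30 days: 315 − 30 = 285 left.
August 1913 has 31 days: 285 − 31 = 254 left.
July 1913 has 31 days: 254 − 31 = 223 left.
June 1913 has 30 days: 223 − 30 = 193 left.
May 1913 has 31 days: 193 − 31 = 162 left.
April 1913 has 30 days: 162 − 30 = 132 left.
March 1913 has 31 days: 132 − 31 = 101 left.
February 1913 has 28 days (1913 is not a leap year): 101 − 28 = 73 left.
January 1913 has 31 days: 73 − 31 = 42 left.
December 1912 has 31 days: 42 − 31 = 11 left.
November 1912 has 30 days; 30 − 11 = 19 → November 19, 1912.

November 19, 1912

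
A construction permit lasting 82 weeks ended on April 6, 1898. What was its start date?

September 9, 1896

Subtracting 82 weeks = 574 days from April 6, 1898.
Going back 6 days from April 6, 1898 reaches the end of the previous month; 574 − 6 = 568 left.
March 1898 has 31 days: 568 − 31 = 537 left.
February 1898 has 28 days (1898 is not a leap year): 537 − 28 = 509 left.
January 1898 has 31 days: 509 − 31 = 478 left.
December 1897 has 31 days: 478 − 31 = 447 left.
November 1897 has 30 days: 447 − 30 = 417 left.
October 1897 has 31 days: 417 − 31 = 386 left.
September 1897 has 30 days: 386 − 30 = 356 left.
August 1897 has 31 days: 356 − 31 = 325 left.
July 1897 has 31 days: 325 − 31 = 294 left.
June 1897 has 30 days: 294 − 30 = 264 left.
May 1897 has 31 days: 264 − 31 = 233 left.
April 1897 has 30 days: 233 − 30 = 203 left.
March 1897 has 31 days: 203 − 31 = 172 left.
February 1897 has 28 days (1897 is not a leap year): 172 − 28 = 144 left.
January 1897 has 31 days: 144 − 31 = 113 left.
December 1896 has 31 days: 113 − 31 = 82 left.
November 1896 has 30 days: 82 − 30 = 52 left.
October 1896 has 31 days: 52 − 31 = 21 left.
September 1896 has 30 days; 30 − 21 = 9 → September 9, 1896.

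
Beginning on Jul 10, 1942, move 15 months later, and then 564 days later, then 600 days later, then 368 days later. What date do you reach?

Advancing 15 months from July 10, 1942:
month 7 + 15 = 22, which is month 10 of year 1943 → October 1943.
Day 10 is valid in October, giving October 10, 1943.
Adding 564 days from October 10, 1943:
October has 31 days, so 31 − 10 = 21 days remain after October 10, 1943; 564 − 21 = 543 left.
November 1943 has 30 days: 543 − 30 = 513 left.
December 1943 has 31 days: 513 − 31 = 482 left.
January 1944 has 31 days: 482 − 31 = 451 left.
February 1944 has 29 days (1944 is a leap year): 451 − 29 = 422 left.
March 1944 has 31 days: 422 − 31 = 391 left.
April 1944 has 30 days: 391 − 30 = 361 left.
May 1944 has 31 days: 361 − 31 = 330 left.
June 1944 has 30 days: 330 − 30 = 300 left.
July 1944 has 31 days: 300 − 31 = 269 left.
August 1944 has 31 days: 269 − 31 = 238 left.
September 1944 has 30 days: 238 − 30 = 208 left.
October 1944 has 31 days: 208 − 31 = 177 left.
November 1944 has 30 days: 177 − 30 = 147 left.
December 1944 has 31 days: 147 − 31 = 116 left.
January 1945 has 31 days: 116 − 31 = 85 left.
February 1945 has 28 days (1945 is not a leap year): 85 − 28 = 57 left.
March 1945 has 31 days: 57 − 31 = 26 left.
26 days into April 1945 → April 26, 1945.
Adding 600 days from April 26, 1945:
April has 30 days, so 30 − 26 = 4 days remain after April 26, 1945; 600 − 4 = 596 left.
May 1945 has 31 days: 596 − 31 = 565 left.
June 1945 has 30 days: 565 − 30 = 535 left.
July 1945 has 31 days: 535 − 31 = 504 left.
August 1945 has 31 days: 504 − 31 = 473 left.
September 1945 has 30 days: 473 − 30 = 443 left.
October 1945 has 31 days: 443 − 31 = 412 left.
November 1945 has 30 days: 412 − 30 = 382 left.
December 1945 has 31 days: 382 − 31 = 351 left.
January 1946 has 31 days: 351 − 31 = 320 left.
February 1946 has 28 days (1946 is not a leap year): 320 − 28 = 292 left.
March 1946 has 31 days: 292 − 31 = 261 left.
April 1946 has 30 days: 261 − 30 = 231 left.
May 1946 has 31 days: 231 − 31 = 200 left.
June 1946 has 30 days: 200 − 30 = 170 left.
July 1946 has 31 days: 170 − 31 = 139 left.
August 1946 has 31 days: 139 − 31 = 108 left.
September 1946 has 30 days: 108 − 30 = 78 left.
October 1946 has 31 days: 78 − 31 = 47 left.
November 1946 has 30 days: 47 − 30 = 17 left.
17 days into December 1946 → December 17, 1946.
Counting forward 368 days from December 17, 1946:
December has 31 days, so 31 − 17 = 14 days remain after December 17, 1946; 368 − 14 = 354 left.
January 1947 has 31 days: 354 − 31 = 323 left.
February 1947 has 28 days (1947 is not a leap year): 323 − 28 = 295 left.
March 1947 has 31 days: 295 − 31 = 264 left.
April 1947 has 30 days: 264 − 30 = 234 left.
May 1947 has 31 days: 234 − 31 = 203 left.
June 1947 has 30 days: 203 − 30 = 173 left.
July 1947 has 31 days: 173 − 31 = 142 left.
August 1947 has 31 days: 142 − 31 = 111 left.
September 1947 has 30 days: 111 − 30 = 81 left.
October 1947 has 31 days: 81 − 31 = 50 left.
November 1947 has 30 days: 50 − 30 = 20 left.
20 days into December 1947 → December 20, 1947.

December 20, 1947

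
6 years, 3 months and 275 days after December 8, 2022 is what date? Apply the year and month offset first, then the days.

Adding 6 years, 3 months and 275 days from December 8, 2022: first the month/year part, then the days.
+6 years → 2028; month 12 + 3 = 15, which is month 3 of year 2029 → March 2029.
Day 8 is valid in March, giving March 8, 2029.
Now add 275 days from March 8, 2029.
March has 31 days, so 31 − 8 = 23 days remain after March 8, 2029; 275 − 23 = 252 left.
April 2029 has 30 days: 252 − 30 = 222 left.
May 2029 has 31 days: 222 − 31 = 191 left.
June 2029 has 30 days: 191 − 30 = 161 left.
July 2029 has 31 days: 161 − 31 = 130 left.
August 2029 has 31 days: 130 − 31 = 99 left.
September 2029 has 30 days: 99 − 30 = 69 left.
October 2029 has 31 days: 69 − 31 = 38 left.
November 2029 has 30 days: 38 − 30 = 8 left.
8 days into December 2029 → December 8, 2029.

December 8, 2029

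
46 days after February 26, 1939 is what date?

April 13, 1939

Advancing 46 days from February 26, 1939.
February has 28 days, so 28 − 26 = 2 days remain after February 26, 1939; 46 − 2 = 44 left.
March 1939 has 31 days: 44 − 31 = 13 left.
13 days into April 1939 → April 13, 1939.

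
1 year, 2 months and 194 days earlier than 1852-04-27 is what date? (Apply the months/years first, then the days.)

August 17, 1850

Going back 1 year, 2 months and 194 days from April 27, 1852: first the month/year part, then the days.
-1 year → 1851; month 4 − 2 = 2 → February 1851.
Day 27 is valid in February, giving February 27, 1851.
Now subtract 194 days from February 27, 1851.
Going back 27 days from February 27, 1851 reaches the end of the previous month; 194 − 27 = 167 left.
January 1851 has 31 days: 167 − 31 = 136 left.
December 1850 has 31 days: 136 − 31 = 105 left.
November 1850 has 30 days: 105 − 30 = 75 left.
October 1850 has 31 days: 75 − 31 = 44 left.
September 1850 has 30 days: 44 − 30 = 14 left.
August 1850 has 31 days; 31 − 14 = 17 → August 17, 1850.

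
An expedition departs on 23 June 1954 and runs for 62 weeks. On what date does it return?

Advancing 62 weeks = 434 days from June 23, 1954.
June has 30 days, so 30 − 23 = 7 days remain after June 23, 1954; 434 − 7 = 427 left.
July 1954 has 31 days: 427 − 31 = 396 left.
August 1954 has 31 days: 396 − 31 = 365 left.
September 1954 has 30 days: 365 − 30 = 335 left.
October 1954 has 31 days: 335 − 31 = 304 left.
November 1954 has 30 days: 304 − 30 = 274 left.
December 1954 has 31 days: 274 − 31 = 243 left.
January 1955 has 31 days: 243 − 31 = 212 left.
February 1955 has 28 days (1955 is not a leap year): 212 − 28 = 184 left.
March 1955 has 31 days: 184 − 31 = 153 left.
April 1955 has 30 days: 153 − 30 = 123 left.
May 1955 has 31 days: 123 − 31 = 92 left.
June 1955 has 30 days: 92 − 30 = 62 left.
July 1955 has 31 days: 62 − 31 = 31 left.
31 days into August 1955 → August 31, 1955.

August 31, 1955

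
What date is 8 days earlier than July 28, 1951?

July 20, 1951

Going back 8 days from July 28, 1951.
28 − 8 = 20, still in July 1951.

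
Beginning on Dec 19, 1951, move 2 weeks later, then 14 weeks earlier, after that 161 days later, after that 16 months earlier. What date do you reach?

November 5, 1950

Advancing 2 weeks (= 14 days) from December 19, 1951:
December has 31 days, so 31 − 19 = 12 days remain after December 19, 1951; 14 − 12 = 2 left.
2 days into January 1952 → January 2, 1952.
Subtracting 14 weeks (= 98 days) from January 2, 1952:
Going back 2 days from January 2, 1952 reaches the end of the previous month; 98 − 2 = 96 left.
December 1951 has 31 days: 96 − 31 = 65 left.
November 1951 has 30 days: 65 − 30 = 35 left.
October 1951 has 31 days: 35 − 31 = 4 left.
September 1951 has 30 days; 30 − 4 = 26 → September 26, 1951.
Advancing 161 days from September 26, 1951:
September has 30 days, so 30 − 26 = 4 days remain after September 26, 1951; 161 − 4 = 157 left.
October 1951 has 31 days: 157 − 31 = 126 left.
November 1951 has 30 days: 126 − 30 = 96 left.
December 1951 has 31 days: 96 − 31 = 65 left.
January 1952 has 31 days: 65 − 31 = 34 left.
February 1952 has 29 days (1952 is a leap year): 34 − 29 = 5 left.
5 days into March 1952 → March 5, 1952.
Subtracting 16 months from March 5, 1952:
month 3 − 16 = -13, which is month 11 of year 1950 → November 1950.
Day 5 is valid in November, giving November 5, 1950.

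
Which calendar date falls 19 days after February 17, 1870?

Advancing 19 days from February 17, 1870.
February has 28 days, so 28 − 17 = 11 days remain after February 17, 1870; 19 − 11 = 8 left.
8 days into March 1870 → March 8, 1870.

March 8, 1870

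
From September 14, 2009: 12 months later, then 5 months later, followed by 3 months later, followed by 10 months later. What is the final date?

Counting forward 12 months from September 14, 2009:
month 9 + 12 = 21, which is month 9 of year 2010 → September 2010.
Day 14 is valid in September, giving September 14, 2010.
Counting forward 5 months from September 14, 2010:
month 9 + 5 = 14, which is month 2 of year 2011 → February 2011.
Day 14 is valid in February, giving February 14, 2011.
Adding 3 months from February 14, 2011:
month 2 + 3 = 5 → May 2011.
Day 14 is valid in May, giving May 14, 2011.
Advancing 10 months from May 14, 2011:
month 5 + 10 = 15, which is month 3 of year 2012 → March 2012.
Day 14 is valid in March, giving March 14, 2012.

March 14, 2012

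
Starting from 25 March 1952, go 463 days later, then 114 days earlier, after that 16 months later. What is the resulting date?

July 9, 1954

Advancing 463 days from March 25, 1952:
March has 31 days, so 31 − 25 = 6 days remain after March 25, 1952; 463 − 6 = 457 left.
April 1952 has 30 days: 457 − 30 = 427 left.
May 1952 has 31 days: 427 − 31 = 396 left.
June 1952 has 30 days: 396 − 30 = 366 left.
July 1952 has 31 days: 366 − 31 = 335 left.
August 1952 has 31 days: 335 − 31 = 304 left.
September 1952 has 30 days: 304 − 30 = 274 left.
October 1952 has 31 days: 274 − 31 = 243 left.
November 1952 has 30 days: 243 − 30 = 213 left.
December 1952 has 31 days: 213 − 31 = 182 left.
January 1953 has 31 days: 182 − 31 = 151 left.
February 1953 has 28 days (1953 is not a leap year): 151 − 28 = 123 left.
March 1953 has 31 days: 123 − 31 = 92 left.
April 1953 has 30 days: 92 − 30 = 62 left.
May 1953 has 31 days: 62 − 31 = 31 left.
June 1953 has 30 days: 31 − 30 = 1 left.
1 day into July 1953 → July 1, 1953.
Counting back 114 days from July 1, 1953:
Going back 1 day from July 1, 1953 reaches the end of the previous month; 114 − 1 = 113 left.
June 1953 has 30 days: 113 − 30 = 83 left.
May 1953 has 31 days: 83 − 31 = 52 left.
April 1953 has 30 days: 52 − 30 = 22 left.
March 1953 has 31 days; 31 − 22 = 9 → March 9, 1953.
Counting forward 16 months from March 9, 1953:
month 3 + 16 = 19, which is month 7 of year 1954 → July 1954.
Day 9 is valid in July, giving July 9, 1954.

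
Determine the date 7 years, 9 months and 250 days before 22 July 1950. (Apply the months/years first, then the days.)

Subtracting 7 years, 9 months and 250 days from July 22, 1950: first the month/year part, then the days.
-7 years → 1943; month 7 − 9 = -2, which is month 10 of year 1942 → October 1942.
Day 22 is valid in October, giving October 22, 1942.
Now subtract 250 days from October 22, 1942.
Going back 22 days from October 22, 1942 reaches the end of the previous month; 250 − 22 = 228 left.
September 1942 has 30 days: 228 − 30 = 198 left.
August 1942 has 31 days: 198 − 31 = 167 left.
July 1942 has 31 days: 167 − 31 = 136 left.
June 1942 has 30 days: 136 − 30 = 106 left.
May 1942 has 31 days: 106 − 31 = 75 left.
April 1942 has 30 days: 75 − 30 = 45 left.
March 1942 has 31 days: 45 − 31 = 14 left.
February 1942 has 28 days; 28 − 14 = 14 → February 14, 1942.

February 14, 1942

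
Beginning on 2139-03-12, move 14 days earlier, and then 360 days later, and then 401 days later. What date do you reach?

Going back 14 days from March 12, 2139:
Going back 12 days from March 12, 2139 reaches the end of the previous month; 14 − 12 = 2 left.
February 2139 has 28 days; 28 − 2 = 26 → February 26, 2139.
Adding 360 days from February 26, 2139:
February has 28 days, so 28 − 26 = 2 days remain after February 26, 2139; 360 − 2 = 358 left.
March 2139 has 31 days: 358 − 31 = 327 left.
April 2139 has 30 days: 327 − 30 = 297 left.
May 2139 has 31 days: 297 − 31 = 266 left.
June 2139 has 30 days: 266 − 30 = 236 left.
July 2139 has 31 days: 236 − 31 = 205 left.
August 2139 has 31 days: 205 − 31 = 174 left.
September 2139 has 30 days: 174 − 30 = 144 left.
October 2139 has 31 days: 144 − 31 = 113 left.
November 2139 has 30 days: 113 − 30 = 83 left.
December 2139 has 31 days: 83 − 31 = 52 left.
January 2140 has 31 days: 52 − 31 = 21 left.
21 days into February 2140 → February 21, 2140.
Advancing 401 days from February 21, 2140:
February has 29 days, so 29 − 21 = 8 days remain after February 21, 2140; 401 − 8 = 393 left.
March 2140 has 31 days: 393 − 31 = 362 left.
April 2140 has 30 days: 362 − 30 = 332 left.
May 2140 has 31 days: 332 − 31 = 301 left.
June 2140 has 30 days: 301 − 30 = 271 left.
July 2140 has 31 days: 271 − 31 = 240 left.
August 2140 has 31 days: 240 − 31 = 209 left.
September 2140 has 30 days: 209 − 30 = 179 left.
October 2140 has 31 days: 179 − 31 = 148 left.
November 2140 has 30 days: 148 − 30 = 118 left.
December 2140 has 31 days: 118 − 31 = 87 left.
January 2141 has 31 days: 87 − 31 = 56 left.
February 2141 has 28 days (2141 is not a leap year): 56 − 28 = 28 left.
28 days into March 2141 → March 28, 2141.

March 28, 2141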